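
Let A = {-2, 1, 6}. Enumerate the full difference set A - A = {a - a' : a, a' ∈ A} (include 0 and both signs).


A - A = {a - a' : a, a' ∈ A}.
Compute a - a' for each ordered pair (a, a'):
a = -2: -2--2=0, -2-1=-3, -2-6=-8
a = 1: 1--2=3, 1-1=0, 1-6=-5
a = 6: 6--2=8, 6-1=5, 6-6=0
Collecting distinct values (and noting 0 appears from a-a):
A - A = {-8, -5, -3, 0, 3, 5, 8}
|A - A| = 7

A - A = {-8, -5, -3, 0, 3, 5, 8}


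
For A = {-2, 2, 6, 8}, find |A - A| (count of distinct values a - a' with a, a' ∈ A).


A - A = {a - a' : a, a' ∈ A}; |A| = 4.
Bounds: 2|A|-1 ≤ |A - A| ≤ |A|² - |A| + 1, i.e. 7 ≤ |A - A| ≤ 13.
Note: 0 ∈ A - A always (from a - a). The set is symmetric: if d ∈ A - A then -d ∈ A - A.
Enumerate nonzero differences d = a - a' with a > a' (then include -d):
Positive differences: {2, 4, 6, 8, 10}
Full difference set: {0} ∪ (positive diffs) ∪ (negative diffs).
|A - A| = 1 + 2·5 = 11 (matches direct enumeration: 11).

|A - A| = 11


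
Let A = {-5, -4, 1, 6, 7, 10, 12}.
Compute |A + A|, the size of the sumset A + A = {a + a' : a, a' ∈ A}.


A + A = {a + a' : a, a' ∈ A}; |A| = 7.
General bounds: 2|A| - 1 ≤ |A + A| ≤ |A|(|A|+1)/2, i.e. 13 ≤ |A + A| ≤ 28.
Lower bound 2|A|-1 is attained iff A is an arithmetic progression.
Enumerate sums a + a' for a ≤ a' (symmetric, so this suffices):
a = -5: -5+-5=-10, -5+-4=-9, -5+1=-4, -5+6=1, -5+7=2, -5+10=5, -5+12=7
a = -4: -4+-4=-8, -4+1=-3, -4+6=2, -4+7=3, -4+10=6, -4+12=8
a = 1: 1+1=2, 1+6=7, 1+7=8, 1+10=11, 1+12=13
a = 6: 6+6=12, 6+7=13, 6+10=16, 6+12=18
a = 7: 7+7=14, 7+10=17, 7+12=19
a = 10: 10+10=20, 10+12=22
a = 12: 12+12=24
Distinct sums: {-10, -9, -8, -4, -3, 1, 2, 3, 5, 6, 7, 8, 11, 12, 13, 14, 16, 17, 18, 19, 20, 22, 24}
|A + A| = 23

|A + A| = 23


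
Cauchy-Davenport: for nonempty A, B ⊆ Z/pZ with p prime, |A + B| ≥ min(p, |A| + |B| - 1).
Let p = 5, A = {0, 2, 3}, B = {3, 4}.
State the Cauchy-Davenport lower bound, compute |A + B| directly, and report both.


Cauchy-Davenport: |A + B| ≥ min(p, |A| + |B| - 1) for A, B nonempty in Z/pZ.
|A| = 3, |B| = 2, p = 5.
CD lower bound = min(5, 3 + 2 - 1) = min(5, 4) = 4.
Compute A + B mod 5 directly:
a = 0: 0+3=3, 0+4=4
a = 2: 2+3=0, 2+4=1
a = 3: 3+3=1, 3+4=2
A + B = {0, 1, 2, 3, 4}, so |A + B| = 5.
Verify: 5 ≥ 4? Yes ✓.

CD lower bound = 4, actual |A + B| = 5.


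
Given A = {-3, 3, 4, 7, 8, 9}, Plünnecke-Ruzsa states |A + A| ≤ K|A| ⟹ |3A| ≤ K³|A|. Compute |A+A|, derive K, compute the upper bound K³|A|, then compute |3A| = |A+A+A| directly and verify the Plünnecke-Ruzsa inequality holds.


|A| = 6.
Step 1: Compute A + A by enumerating all 36 pairs.
A + A = {-6, 0, 1, 4, 5, 6, 7, 8, 10, 11, 12, 13, 14, 15, 16, 17, 18}, so |A + A| = 17.
Step 2: Doubling constant K = |A + A|/|A| = 17/6 = 17/6 ≈ 2.8333.
Step 3: Plünnecke-Ruzsa gives |3A| ≤ K³·|A| = (2.8333)³ · 6 ≈ 136.4722.
Step 4: Compute 3A = A + A + A directly by enumerating all triples (a,b,c) ∈ A³; |3A| = 29.
Step 5: Check 29 ≤ 136.4722? Yes ✓.

K = 17/6, Plünnecke-Ruzsa bound K³|A| ≈ 136.4722, |3A| = 29, inequality holds.


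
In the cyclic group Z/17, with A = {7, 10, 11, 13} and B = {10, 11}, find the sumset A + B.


Work in Z/17Z: reduce every sum a + b modulo 17.
Enumerate all 8 pairs:
a = 7: 7+10=0, 7+11=1
a = 10: 10+10=3, 10+11=4
a = 11: 11+10=4, 11+11=5
a = 13: 13+10=6, 13+11=7
Distinct residues collected: {0, 1, 3, 4, 5, 6, 7}
|A + B| = 7 (out of 17 total residues).

A + B = {0, 1, 3, 4, 5, 6, 7}


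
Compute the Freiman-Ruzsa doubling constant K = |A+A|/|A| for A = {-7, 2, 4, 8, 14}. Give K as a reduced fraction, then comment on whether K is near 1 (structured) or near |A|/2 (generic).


|A| = 5.
Compute A + A by enumerating all 25 pairs.
A + A = {-14, -5, -3, 1, 4, 6, 7, 8, 10, 12, 16, 18, 22, 28}, so |A + A| = 14.
K = |A + A| / |A| = 14/5 (already in lowest terms) ≈ 2.8000.
Reference: AP of size 5 gives K = 9/5 ≈ 1.8000; a fully generic set of size 5 gives K ≈ 3.0000.

|A| = 5, |A + A| = 14, K = 14/5.


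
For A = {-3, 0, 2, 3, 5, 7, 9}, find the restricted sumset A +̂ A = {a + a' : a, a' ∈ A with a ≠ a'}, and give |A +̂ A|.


Restricted sumset: A +̂ A = {a + a' : a ∈ A, a' ∈ A, a ≠ a'}.
Equivalently, take A + A and drop any sum 2a that is achievable ONLY as a + a for a ∈ A (i.e. sums representable only with equal summands).
Enumerate pairs (a, a') with a < a' (symmetric, so each unordered pair gives one sum; this covers all a ≠ a'):
  -3 + 0 = -3
  -3 + 2 = -1
  -3 + 3 = 0
  -3 + 5 = 2
  -3 + 7 = 4
  -3 + 9 = 6
  0 + 2 = 2
  0 + 3 = 3
  0 + 5 = 5
  0 + 7 = 7
  0 + 9 = 9
  2 + 3 = 5
  2 + 5 = 7
  2 + 7 = 9
  2 + 9 = 11
  3 + 5 = 8
  3 + 7 = 10
  3 + 9 = 12
  5 + 7 = 12
  5 + 9 = 14
  7 + 9 = 16
Collected distinct sums: {-3, -1, 0, 2, 3, 4, 5, 6, 7, 8, 9, 10, 11, 12, 14, 16}
|A +̂ A| = 16
(Reference bound: |A +̂ A| ≥ 2|A| - 3 for |A| ≥ 2, with |A| = 7 giving ≥ 11.)

|A +̂ A| = 16


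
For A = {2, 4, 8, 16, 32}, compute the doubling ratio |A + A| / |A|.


|A| = 5.
Compute A + A by enumerating all 25 pairs.
A + A = {4, 6, 8, 10, 12, 16, 18, 20, 24, 32, 34, 36, 40, 48, 64}, so |A + A| = 15.
K = |A + A| / |A| = 15/5 = 3/1 ≈ 3.0000.
Reference: AP of size 5 gives K = 9/5 ≈ 1.8000; a fully generic set of size 5 gives K ≈ 3.0000.

|A| = 5, |A + A| = 15, K = 15/5 = 3/1.


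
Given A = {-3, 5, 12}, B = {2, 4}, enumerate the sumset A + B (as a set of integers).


A + B = {a + b : a ∈ A, b ∈ B}.
Enumerate all |A|·|B| = 3·2 = 6 pairs (a, b) and collect distinct sums.
a = -3: -3+2=-1, -3+4=1
a = 5: 5+2=7, 5+4=9
a = 12: 12+2=14, 12+4=16
Collecting distinct sums: A + B = {-1, 1, 7, 9, 14, 16}
|A + B| = 6

A + B = {-1, 1, 7, 9, 14, 16}


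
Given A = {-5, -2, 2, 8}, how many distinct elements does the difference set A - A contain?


A - A = {a - a' : a, a' ∈ A}; |A| = 4.
Bounds: 2|A|-1 ≤ |A - A| ≤ |A|² - |A| + 1, i.e. 7 ≤ |A - A| ≤ 13.
Note: 0 ∈ A - A always (from a - a). The set is symmetric: if d ∈ A - A then -d ∈ A - A.
Enumerate nonzero differences d = a - a' with a > a' (then include -d):
Positive differences: {3, 4, 6, 7, 10, 13}
Full difference set: {0} ∪ (positive diffs) ∪ (negative diffs).
|A - A| = 1 + 2·6 = 13 (matches direct enumeration: 13).

|A - A| = 13


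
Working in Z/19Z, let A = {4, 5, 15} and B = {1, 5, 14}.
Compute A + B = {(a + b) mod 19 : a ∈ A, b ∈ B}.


Work in Z/19Z: reduce every sum a + b modulo 19.
Enumerate all 9 pairs:
a = 4: 4+1=5, 4+5=9, 4+14=18
a = 5: 5+1=6, 5+5=10, 5+14=0
a = 15: 15+1=16, 15+5=1, 15+14=10
Distinct residues collected: {0, 1, 5, 6, 9, 10, 16, 18}
|A + B| = 8 (out of 19 total residues).

A + B = {0, 1, 5, 6, 9, 10, 16, 18}


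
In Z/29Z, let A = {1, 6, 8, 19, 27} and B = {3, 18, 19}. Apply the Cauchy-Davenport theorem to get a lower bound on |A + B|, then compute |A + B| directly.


Cauchy-Davenport: |A + B| ≥ min(p, |A| + |B| - 1) for A, B nonempty in Z/pZ.
|A| = 5, |B| = 3, p = 29.
CD lower bound = min(29, 5 + 3 - 1) = min(29, 7) = 7.
Compute A + B mod 29 directly:
a = 1: 1+3=4, 1+18=19, 1+19=20
a = 6: 6+3=9, 6+18=24, 6+19=25
a = 8: 8+3=11, 8+18=26, 8+19=27
a = 19: 19+3=22, 19+18=8, 19+19=9
a = 27: 27+3=1, 27+18=16, 27+19=17
A + B = {1, 4, 8, 9, 11, 16, 17, 19, 20, 22, 24, 25, 26, 27}, so |A + B| = 14.
Verify: 14 ≥ 7? Yes ✓.

CD lower bound = 7, actual |A + B| = 14.


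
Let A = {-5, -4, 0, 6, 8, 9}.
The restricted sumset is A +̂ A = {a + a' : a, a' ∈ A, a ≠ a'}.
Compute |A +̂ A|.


Restricted sumset: A +̂ A = {a + a' : a ∈ A, a' ∈ A, a ≠ a'}.
Equivalently, take A + A and drop any sum 2a that is achievable ONLY as a + a for a ∈ A (i.e. sums representable only with equal summands).
Enumerate pairs (a, a') with a < a' (symmetric, so each unordered pair gives one sum; this covers all a ≠ a'):
  -5 + -4 = -9
  -5 + 0 = -5
  -5 + 6 = 1
  -5 + 8 = 3
  -5 + 9 = 4
  -4 + 0 = -4
  -4 + 6 = 2
  -4 + 8 = 4
  -4 + 9 = 5
  0 + 6 = 6
  0 + 8 = 8
  0 + 9 = 9
  6 + 8 = 14
  6 + 9 = 15
  8 + 9 = 17
Collected distinct sums: {-9, -5, -4, 1, 2, 3, 4, 5, 6, 8, 9, 14, 15, 17}
|A +̂ A| = 14
(Reference bound: |A +̂ A| ≥ 2|A| - 3 for |A| ≥ 2, with |A| = 6 giving ≥ 9.)

|A +̂ A| = 14


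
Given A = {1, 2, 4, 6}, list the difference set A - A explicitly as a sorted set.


A - A = {a - a' : a, a' ∈ A}.
Compute a - a' for each ordered pair (a, a'):
a = 1: 1-1=0, 1-2=-1, 1-4=-3, 1-6=-5
a = 2: 2-1=1, 2-2=0, 2-4=-2, 2-6=-4
a = 4: 4-1=3, 4-2=2, 4-4=0, 4-6=-2
a = 6: 6-1=5, 6-2=4, 6-4=2, 6-6=0
Collecting distinct values (and noting 0 appears from a-a):
A - A = {-5, -4, -3, -2, -1, 0, 1, 2, 3, 4, 5}
|A - A| = 11

A - A = {-5, -4, -3, -2, -1, 0, 1, 2, 3, 4, 5}


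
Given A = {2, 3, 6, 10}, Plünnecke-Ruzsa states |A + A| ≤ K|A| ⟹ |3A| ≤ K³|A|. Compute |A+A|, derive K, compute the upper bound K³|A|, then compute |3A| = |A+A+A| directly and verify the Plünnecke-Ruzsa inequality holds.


|A| = 4.
Step 1: Compute A + A by enumerating all 16 pairs.
A + A = {4, 5, 6, 8, 9, 12, 13, 16, 20}, so |A + A| = 9.
Step 2: Doubling constant K = |A + A|/|A| = 9/4 = 9/4 ≈ 2.2500.
Step 3: Plünnecke-Ruzsa gives |3A| ≤ K³·|A| = (2.2500)³ · 4 ≈ 45.5625.
Step 4: Compute 3A = A + A + A directly by enumerating all triples (a,b,c) ∈ A³; |3A| = 16.
Step 5: Check 16 ≤ 45.5625? Yes ✓.

K = 9/4, Plünnecke-Ruzsa bound K³|A| ≈ 45.5625, |3A| = 16, inequality holds.


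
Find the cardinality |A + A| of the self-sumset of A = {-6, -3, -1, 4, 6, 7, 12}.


A + A = {a + a' : a, a' ∈ A}; |A| = 7.
General bounds: 2|A| - 1 ≤ |A + A| ≤ |A|(|A|+1)/2, i.e. 13 ≤ |A + A| ≤ 28.
Lower bound 2|A|-1 is attained iff A is an arithmetic progression.
Enumerate sums a + a' for a ≤ a' (symmetric, so this suffices):
a = -6: -6+-6=-12, -6+-3=-9, -6+-1=-7, -6+4=-2, -6+6=0, -6+7=1, -6+12=6
a = -3: -3+-3=-6, -3+-1=-4, -3+4=1, -3+6=3, -3+7=4, -3+12=9
a = -1: -1+-1=-2, -1+4=3, -1+6=5, -1+7=6, -1+12=11
a = 4: 4+4=8, 4+6=10, 4+7=11, 4+12=16
a = 6: 6+6=12, 6+7=13, 6+12=18
a = 7: 7+7=14, 7+12=19
a = 12: 12+12=24
Distinct sums: {-12, -9, -7, -6, -4, -2, 0, 1, 3, 4, 5, 6, 8, 9, 10, 11, 12, 13, 14, 16, 18, 19, 24}
|A + A| = 23

|A + A| = 23


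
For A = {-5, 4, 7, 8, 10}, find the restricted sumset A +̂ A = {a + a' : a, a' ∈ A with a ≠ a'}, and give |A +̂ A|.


Restricted sumset: A +̂ A = {a + a' : a ∈ A, a' ∈ A, a ≠ a'}.
Equivalently, take A + A and drop any sum 2a that is achievable ONLY as a + a for a ∈ A (i.e. sums representable only with equal summands).
Enumerate pairs (a, a') with a < a' (symmetric, so each unordered pair gives one sum; this covers all a ≠ a'):
  -5 + 4 = -1
  -5 + 7 = 2
  -5 + 8 = 3
  -5 + 10 = 5
  4 + 7 = 11
  4 + 8 = 12
  4 + 10 = 14
  7 + 8 = 15
  7 + 10 = 17
  8 + 10 = 18
Collected distinct sums: {-1, 2, 3, 5, 11, 12, 14, 15, 17, 18}
|A +̂ A| = 10
(Reference bound: |A +̂ A| ≥ 2|A| - 3 for |A| ≥ 2, with |A| = 5 giving ≥ 7.)

|A +̂ A| = 10


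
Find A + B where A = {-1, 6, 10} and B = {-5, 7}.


A + B = {a + b : a ∈ A, b ∈ B}.
Enumerate all |A|·|B| = 3·2 = 6 pairs (a, b) and collect distinct sums.
a = -1: -1+-5=-6, -1+7=6
a = 6: 6+-5=1, 6+7=13
a = 10: 10+-5=5, 10+7=17
Collecting distinct sums: A + B = {-6, 1, 5, 6, 13, 17}
|A + B| = 6

A + B = {-6, 1, 5, 6, 13, 17}


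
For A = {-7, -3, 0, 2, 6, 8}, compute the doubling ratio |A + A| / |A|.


|A| = 6.
Compute A + A by enumerating all 36 pairs.
A + A = {-14, -10, -7, -6, -5, -3, -1, 0, 1, 2, 3, 4, 5, 6, 8, 10, 12, 14, 16}, so |A + A| = 19.
K = |A + A| / |A| = 19/6 (already in lowest terms) ≈ 3.1667.
Reference: AP of size 6 gives K = 11/6 ≈ 1.8333; a fully generic set of size 6 gives K ≈ 3.5000.

|A| = 6, |A + A| = 19, K = 19/6.


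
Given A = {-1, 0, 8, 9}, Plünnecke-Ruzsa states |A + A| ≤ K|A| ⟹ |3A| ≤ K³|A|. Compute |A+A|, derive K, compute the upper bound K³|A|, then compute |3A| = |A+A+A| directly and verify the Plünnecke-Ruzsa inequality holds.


|A| = 4.
Step 1: Compute A + A by enumerating all 16 pairs.
A + A = {-2, -1, 0, 7, 8, 9, 16, 17, 18}, so |A + A| = 9.
Step 2: Doubling constant K = |A + A|/|A| = 9/4 = 9/4 ≈ 2.2500.
Step 3: Plünnecke-Ruzsa gives |3A| ≤ K³·|A| = (2.2500)³ · 4 ≈ 45.5625.
Step 4: Compute 3A = A + A + A directly by enumerating all triples (a,b,c) ∈ A³; |3A| = 16.
Step 5: Check 16 ≤ 45.5625? Yes ✓.

K = 9/4, Plünnecke-Ruzsa bound K³|A| ≈ 45.5625, |3A| = 16, inequality holds.


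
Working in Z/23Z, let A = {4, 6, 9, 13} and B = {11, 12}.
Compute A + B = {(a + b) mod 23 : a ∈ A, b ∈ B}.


Work in Z/23Z: reduce every sum a + b modulo 23.
Enumerate all 8 pairs:
a = 4: 4+11=15, 4+12=16
a = 6: 6+11=17, 6+12=18
a = 9: 9+11=20, 9+12=21
a = 13: 13+11=1, 13+12=2
Distinct residues collected: {1, 2, 15, 16, 17, 18, 20, 21}
|A + B| = 8 (out of 23 total residues).

A + B = {1, 2, 15, 16, 17, 18, 20, 21}


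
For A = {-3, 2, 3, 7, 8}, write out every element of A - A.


A - A = {a - a' : a, a' ∈ A}.
Compute a - a' for each ordered pair (a, a'):
a = -3: -3--3=0, -3-2=-5, -3-3=-6, -3-7=-10, -3-8=-11
a = 2: 2--3=5, 2-2=0, 2-3=-1, 2-7=-5, 2-8=-6
a = 3: 3--3=6, 3-2=1, 3-3=0, 3-7=-4, 3-8=-5
a = 7: 7--3=10, 7-2=5, 7-3=4, 7-7=0, 7-8=-1
a = 8: 8--3=11, 8-2=6, 8-3=5, 8-7=1, 8-8=0
Collecting distinct values (and noting 0 appears from a-a):
A - A = {-11, -10, -6, -5, -4, -1, 0, 1, 4, 5, 6, 10, 11}
|A - A| = 13

A - A = {-11, -10, -6, -5, -4, -1, 0, 1, 4, 5, 6, 10, 11}


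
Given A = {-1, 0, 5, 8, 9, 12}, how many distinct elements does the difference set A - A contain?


A - A = {a - a' : a, a' ∈ A}; |A| = 6.
Bounds: 2|A|-1 ≤ |A - A| ≤ |A|² - |A| + 1, i.e. 11 ≤ |A - A| ≤ 31.
Note: 0 ∈ A - A always (from a - a). The set is symmetric: if d ∈ A - A then -d ∈ A - A.
Enumerate nonzero differences d = a - a' with a > a' (then include -d):
Positive differences: {1, 3, 4, 5, 6, 7, 8, 9, 10, 12, 13}
Full difference set: {0} ∪ (positive diffs) ∪ (negative diffs).
|A - A| = 1 + 2·11 = 23 (matches direct enumeration: 23).

|A - A| = 23


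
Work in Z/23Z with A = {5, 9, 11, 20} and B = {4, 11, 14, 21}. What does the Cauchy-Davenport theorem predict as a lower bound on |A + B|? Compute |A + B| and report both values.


Cauchy-Davenport: |A + B| ≥ min(p, |A| + |B| - 1) for A, B nonempty in Z/pZ.
|A| = 4, |B| = 4, p = 23.
CD lower bound = min(23, 4 + 4 - 1) = min(23, 7) = 7.
Compute A + B mod 23 directly:
a = 5: 5+4=9, 5+11=16, 5+14=19, 5+21=3
a = 9: 9+4=13, 9+11=20, 9+14=0, 9+21=7
a = 11: 11+4=15, 11+11=22, 11+14=2, 11+21=9
a = 20: 20+4=1, 20+11=8, 20+14=11, 20+21=18
A + B = {0, 1, 2, 3, 7, 8, 9, 11, 13, 15, 16, 18, 19, 20, 22}, so |A + B| = 15.
Verify: 15 ≥ 7? Yes ✓.

CD lower bound = 7, actual |A + B| = 15.


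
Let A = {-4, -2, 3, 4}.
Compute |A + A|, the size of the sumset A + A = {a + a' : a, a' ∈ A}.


A + A = {a + a' : a, a' ∈ A}; |A| = 4.
General bounds: 2|A| - 1 ≤ |A + A| ≤ |A|(|A|+1)/2, i.e. 7 ≤ |A + A| ≤ 10.
Lower bound 2|A|-1 is attained iff A is an arithmetic progression.
Enumerate sums a + a' for a ≤ a' (symmetric, so this suffices):
a = -4: -4+-4=-8, -4+-2=-6, -4+3=-1, -4+4=0
a = -2: -2+-2=-4, -2+3=1, -2+4=2
a = 3: 3+3=6, 3+4=7
a = 4: 4+4=8
Distinct sums: {-8, -6, -4, -1, 0, 1, 2, 6, 7, 8}
|A + A| = 10

|A + A| = 10


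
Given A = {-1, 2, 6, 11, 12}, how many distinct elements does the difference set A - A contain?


A - A = {a - a' : a, a' ∈ A}; |A| = 5.
Bounds: 2|A|-1 ≤ |A - A| ≤ |A|² - |A| + 1, i.e. 9 ≤ |A - A| ≤ 21.
Note: 0 ∈ A - A always (from a - a). The set is symmetric: if d ∈ A - A then -d ∈ A - A.
Enumerate nonzero differences d = a - a' with a > a' (then include -d):
Positive differences: {1, 3, 4, 5, 6, 7, 9, 10, 12, 13}
Full difference set: {0} ∪ (positive diffs) ∪ (negative diffs).
|A - A| = 1 + 2·10 = 21 (matches direct enumeration: 21).

|A - A| = 21


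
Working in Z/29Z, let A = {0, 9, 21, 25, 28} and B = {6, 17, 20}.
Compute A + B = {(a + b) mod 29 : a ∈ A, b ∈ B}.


Work in Z/29Z: reduce every sum a + b modulo 29.
Enumerate all 15 pairs:
a = 0: 0+6=6, 0+17=17, 0+20=20
a = 9: 9+6=15, 9+17=26, 9+20=0
a = 21: 21+6=27, 21+17=9, 21+20=12
a = 25: 25+6=2, 25+17=13, 25+20=16
a = 28: 28+6=5, 28+17=16, 28+20=19
Distinct residues collected: {0, 2, 5, 6, 9, 12, 13, 15, 16, 17, 19, 20, 26, 27}
|A + B| = 14 (out of 29 total residues).

A + B = {0, 2, 5, 6, 9, 12, 13, 15, 16, 17, 19, 20, 26, 27}


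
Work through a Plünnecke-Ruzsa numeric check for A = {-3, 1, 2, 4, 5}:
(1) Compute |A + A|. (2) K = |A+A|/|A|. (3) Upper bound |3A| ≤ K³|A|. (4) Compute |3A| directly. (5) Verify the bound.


|A| = 5.
Step 1: Compute A + A by enumerating all 25 pairs.
A + A = {-6, -2, -1, 1, 2, 3, 4, 5, 6, 7, 8, 9, 10}, so |A + A| = 13.
Step 2: Doubling constant K = |A + A|/|A| = 13/5 = 13/5 ≈ 2.6000.
Step 3: Plünnecke-Ruzsa gives |3A| ≤ K³·|A| = (2.6000)³ · 5 ≈ 87.8800.
Step 4: Compute 3A = A + A + A directly by enumerating all triples (a,b,c) ∈ A³; |3A| = 21.
Step 5: Check 21 ≤ 87.8800? Yes ✓.

K = 13/5, Plünnecke-Ruzsa bound K³|A| ≈ 87.8800, |3A| = 21, inequality holds.


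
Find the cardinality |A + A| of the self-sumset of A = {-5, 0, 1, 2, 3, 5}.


A + A = {a + a' : a, a' ∈ A}; |A| = 6.
General bounds: 2|A| - 1 ≤ |A + A| ≤ |A|(|A|+1)/2, i.e. 11 ≤ |A + A| ≤ 21.
Lower bound 2|A|-1 is attained iff A is an arithmetic progression.
Enumerate sums a + a' for a ≤ a' (symmetric, so this suffices):
a = -5: -5+-5=-10, -5+0=-5, -5+1=-4, -5+2=-3, -5+3=-2, -5+5=0
a = 0: 0+0=0, 0+1=1, 0+2=2, 0+3=3, 0+5=5
a = 1: 1+1=2, 1+2=3, 1+3=4, 1+5=6
a = 2: 2+2=4, 2+3=5, 2+5=7
a = 3: 3+3=6, 3+5=8
a = 5: 5+5=10
Distinct sums: {-10, -5, -4, -3, -2, 0, 1, 2, 3, 4, 5, 6, 7, 8, 10}
|A + A| = 15

|A + A| = 15


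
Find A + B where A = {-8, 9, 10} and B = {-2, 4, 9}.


A + B = {a + b : a ∈ A, b ∈ B}.
Enumerate all |A|·|B| = 3·3 = 9 pairs (a, b) and collect distinct sums.
a = -8: -8+-2=-10, -8+4=-4, -8+9=1
a = 9: 9+-2=7, 9+4=13, 9+9=18
a = 10: 10+-2=8, 10+4=14, 10+9=19
Collecting distinct sums: A + B = {-10, -4, 1, 7, 8, 13, 14, 18, 19}
|A + B| = 9

A + B = {-10, -4, 1, 7, 8, 13, 14, 18, 19}


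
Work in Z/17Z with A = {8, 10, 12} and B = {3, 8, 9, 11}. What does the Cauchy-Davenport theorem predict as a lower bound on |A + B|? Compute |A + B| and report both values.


Cauchy-Davenport: |A + B| ≥ min(p, |A| + |B| - 1) for A, B nonempty in Z/pZ.
|A| = 3, |B| = 4, p = 17.
CD lower bound = min(17, 3 + 4 - 1) = min(17, 6) = 6.
Compute A + B mod 17 directly:
a = 8: 8+3=11, 8+8=16, 8+9=0, 8+11=2
a = 10: 10+3=13, 10+8=1, 10+9=2, 10+11=4
a = 12: 12+3=15, 12+8=3, 12+9=4, 12+11=6
A + B = {0, 1, 2, 3, 4, 6, 11, 13, 15, 16}, so |A + B| = 10.
Verify: 10 ≥ 6? Yes ✓.

CD lower bound = 6, actual |A + B| = 10.


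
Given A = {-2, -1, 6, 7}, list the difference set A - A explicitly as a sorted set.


A - A = {a - a' : a, a' ∈ A}.
Compute a - a' for each ordered pair (a, a'):
a = -2: -2--2=0, -2--1=-1, -2-6=-8, -2-7=-9
a = -1: -1--2=1, -1--1=0, -1-6=-7, -1-7=-8
a = 6: 6--2=8, 6--1=7, 6-6=0, 6-7=-1
a = 7: 7--2=9, 7--1=8, 7-6=1, 7-7=0
Collecting distinct values (and noting 0 appears from a-a):
A - A = {-9, -8, -7, -1, 0, 1, 7, 8, 9}
|A - A| = 9

A - A = {-9, -8, -7, -1, 0, 1, 7, 8, 9}


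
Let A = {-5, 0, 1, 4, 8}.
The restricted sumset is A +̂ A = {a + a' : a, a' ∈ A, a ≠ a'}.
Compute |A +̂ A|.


Restricted sumset: A +̂ A = {a + a' : a ∈ A, a' ∈ A, a ≠ a'}.
Equivalently, take A + A and drop any sum 2a that is achievable ONLY as a + a for a ∈ A (i.e. sums representable only with equal summands).
Enumerate pairs (a, a') with a < a' (symmetric, so each unordered pair gives one sum; this covers all a ≠ a'):
  -5 + 0 = -5
  -5 + 1 = -4
  -5 + 4 = -1
  -5 + 8 = 3
  0 + 1 = 1
  0 + 4 = 4
  0 + 8 = 8
  1 + 4 = 5
  1 + 8 = 9
  4 + 8 = 12
Collected distinct sums: {-5, -4, -1, 1, 3, 4, 5, 8, 9, 12}
|A +̂ A| = 10
(Reference bound: |A +̂ A| ≥ 2|A| - 3 for |A| ≥ 2, with |A| = 5 giving ≥ 7.)

|A +̂ A| = 10


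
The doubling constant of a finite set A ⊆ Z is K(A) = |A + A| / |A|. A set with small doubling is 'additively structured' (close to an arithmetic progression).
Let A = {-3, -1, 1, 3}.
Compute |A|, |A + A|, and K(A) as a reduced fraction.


|A| = 4.
Compute A + A by enumerating all 16 pairs.
A + A = {-6, -4, -2, 0, 2, 4, 6}, so |A + A| = 7.
K = |A + A| / |A| = 7/4 (already in lowest terms) ≈ 1.7500.
Reference: AP of size 4 gives K = 7/4 ≈ 1.7500; a fully generic set of size 4 gives K ≈ 2.5000.

|A| = 4, |A + A| = 7, K = 7/4.


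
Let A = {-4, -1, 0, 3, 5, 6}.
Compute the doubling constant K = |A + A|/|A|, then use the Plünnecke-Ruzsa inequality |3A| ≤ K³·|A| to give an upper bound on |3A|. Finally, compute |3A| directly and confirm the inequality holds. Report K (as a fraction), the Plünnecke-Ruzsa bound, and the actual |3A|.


|A| = 6.
Step 1: Compute A + A by enumerating all 36 pairs.
A + A = {-8, -5, -4, -2, -1, 0, 1, 2, 3, 4, 5, 6, 8, 9, 10, 11, 12}, so |A + A| = 17.
Step 2: Doubling constant K = |A + A|/|A| = 17/6 = 17/6 ≈ 2.8333.
Step 3: Plünnecke-Ruzsa gives |3A| ≤ K³·|A| = (2.8333)³ · 6 ≈ 136.4722.
Step 4: Compute 3A = A + A + A directly by enumerating all triples (a,b,c) ∈ A³; |3A| = 28.
Step 5: Check 28 ≤ 136.4722? Yes ✓.

K = 17/6, Plünnecke-Ruzsa bound K³|A| ≈ 136.4722, |3A| = 28, inequality holds.


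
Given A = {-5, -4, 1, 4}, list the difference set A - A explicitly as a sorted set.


A - A = {a - a' : a, a' ∈ A}.
Compute a - a' for each ordered pair (a, a'):
a = -5: -5--5=0, -5--4=-1, -5-1=-6, -5-4=-9
a = -4: -4--5=1, -4--4=0, -4-1=-5, -4-4=-8
a = 1: 1--5=6, 1--4=5, 1-1=0, 1-4=-3
a = 4: 4--5=9, 4--4=8, 4-1=3, 4-4=0
Collecting distinct values (and noting 0 appears from a-a):
A - A = {-9, -8, -6, -5, -3, -1, 0, 1, 3, 5, 6, 8, 9}
|A - A| = 13

A - A = {-9, -8, -6, -5, -3, -1, 0, 1, 3, 5, 6, 8, 9}


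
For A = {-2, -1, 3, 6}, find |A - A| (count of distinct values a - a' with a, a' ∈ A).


A - A = {a - a' : a, a' ∈ A}; |A| = 4.
Bounds: 2|A|-1 ≤ |A - A| ≤ |A|² - |A| + 1, i.e. 7 ≤ |A - A| ≤ 13.
Note: 0 ∈ A - A always (from a - a). The set is symmetric: if d ∈ A - A then -d ∈ A - A.
Enumerate nonzero differences d = a - a' with a > a' (then include -d):
Positive differences: {1, 3, 4, 5, 7, 8}
Full difference set: {0} ∪ (positive diffs) ∪ (negative diffs).
|A - A| = 1 + 2·6 = 13 (matches direct enumeration: 13).

|A - A| = 13


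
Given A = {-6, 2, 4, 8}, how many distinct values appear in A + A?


A + A = {a + a' : a, a' ∈ A}; |A| = 4.
General bounds: 2|A| - 1 ≤ |A + A| ≤ |A|(|A|+1)/2, i.e. 7 ≤ |A + A| ≤ 10.
Lower bound 2|A|-1 is attained iff A is an arithmetic progression.
Enumerate sums a + a' for a ≤ a' (symmetric, so this suffices):
a = -6: -6+-6=-12, -6+2=-4, -6+4=-2, -6+8=2
a = 2: 2+2=4, 2+4=6, 2+8=10
a = 4: 4+4=8, 4+8=12
a = 8: 8+8=16
Distinct sums: {-12, -4, -2, 2, 4, 6, 8, 10, 12, 16}
|A + A| = 10

|A + A| = 10


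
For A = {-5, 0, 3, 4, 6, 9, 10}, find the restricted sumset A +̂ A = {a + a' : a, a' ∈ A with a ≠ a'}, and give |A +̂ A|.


Restricted sumset: A +̂ A = {a + a' : a ∈ A, a' ∈ A, a ≠ a'}.
Equivalently, take A + A and drop any sum 2a that is achievable ONLY as a + a for a ∈ A (i.e. sums representable only with equal summands).
Enumerate pairs (a, a') with a < a' (symmetric, so each unordered pair gives one sum; this covers all a ≠ a'):
  -5 + 0 = -5
  -5 + 3 = -2
  -5 + 4 = -1
  -5 + 6 = 1
  -5 + 9 = 4
  -5 + 10 = 5
  0 + 3 = 3
  0 + 4 = 4
  0 + 6 = 6
  0 + 9 = 9
  0 + 10 = 10
  3 + 4 = 7
  3 + 6 = 9
  3 + 9 = 12
  3 + 10 = 13
  4 + 6 = 10
  4 + 9 = 13
  4 + 10 = 14
  6 + 9 = 15
  6 + 10 = 16
  9 + 10 = 19
Collected distinct sums: {-5, -2, -1, 1, 3, 4, 5, 6, 7, 9, 10, 12, 13, 14, 15, 16, 19}
|A +̂ A| = 17
(Reference bound: |A +̂ A| ≥ 2|A| - 3 for |A| ≥ 2, with |A| = 7 giving ≥ 11.)

|A +̂ A| = 17


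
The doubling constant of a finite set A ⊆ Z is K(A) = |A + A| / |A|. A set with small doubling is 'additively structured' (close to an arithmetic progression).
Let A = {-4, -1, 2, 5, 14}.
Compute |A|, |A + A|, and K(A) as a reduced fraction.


|A| = 5.
Compute A + A by enumerating all 25 pairs.
A + A = {-8, -5, -2, 1, 4, 7, 10, 13, 16, 19, 28}, so |A + A| = 11.
K = |A + A| / |A| = 11/5 (already in lowest terms) ≈ 2.2000.
Reference: AP of size 5 gives K = 9/5 ≈ 1.8000; a fully generic set of size 5 gives K ≈ 3.0000.

|A| = 5, |A + A| = 11, K = 11/5.


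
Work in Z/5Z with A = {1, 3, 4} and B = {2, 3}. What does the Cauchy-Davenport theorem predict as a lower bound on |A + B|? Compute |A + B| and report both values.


Cauchy-Davenport: |A + B| ≥ min(p, |A| + |B| - 1) for A, B nonempty in Z/pZ.
|A| = 3, |B| = 2, p = 5.
CD lower bound = min(5, 3 + 2 - 1) = min(5, 4) = 4.
Compute A + B mod 5 directly:
a = 1: 1+2=3, 1+3=4
a = 3: 3+2=0, 3+3=1
a = 4: 4+2=1, 4+3=2
A + B = {0, 1, 2, 3, 4}, so |A + B| = 5.
Verify: 5 ≥ 4? Yes ✓.

CD lower bound = 4, actual |A + B| = 5.


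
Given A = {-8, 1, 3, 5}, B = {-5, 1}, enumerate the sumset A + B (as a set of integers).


A + B = {a + b : a ∈ A, b ∈ B}.
Enumerate all |A|·|B| = 4·2 = 8 pairs (a, b) and collect distinct sums.
a = -8: -8+-5=-13, -8+1=-7
a = 1: 1+-5=-4, 1+1=2
a = 3: 3+-5=-2, 3+1=4
a = 5: 5+-5=0, 5+1=6
Collecting distinct sums: A + B = {-13, -7, -4, -2, 0, 2, 4, 6}
|A + B| = 8

A + B = {-13, -7, -4, -2, 0, 2, 4, 6}


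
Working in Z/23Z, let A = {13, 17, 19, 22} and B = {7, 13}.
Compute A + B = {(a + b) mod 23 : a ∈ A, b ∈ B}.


Work in Z/23Z: reduce every sum a + b modulo 23.
Enumerate all 8 pairs:
a = 13: 13+7=20, 13+13=3
a = 17: 17+7=1, 17+13=7
a = 19: 19+7=3, 19+13=9
a = 22: 22+7=6, 22+13=12
Distinct residues collected: {1, 3, 6, 7, 9, 12, 20}
|A + B| = 7 (out of 23 total residues).

A + B = {1, 3, 6, 7, 9, 12, 20}


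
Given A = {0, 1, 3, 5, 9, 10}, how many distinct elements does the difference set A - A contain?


A - A = {a - a' : a, a' ∈ A}; |A| = 6.
Bounds: 2|A|-1 ≤ |A - A| ≤ |A|² - |A| + 1, i.e. 11 ≤ |A - A| ≤ 31.
Note: 0 ∈ A - A always (from a - a). The set is symmetric: if d ∈ A - A then -d ∈ A - A.
Enumerate nonzero differences d = a - a' with a > a' (then include -d):
Positive differences: {1, 2, 3, 4, 5, 6, 7, 8, 9, 10}
Full difference set: {0} ∪ (positive diffs) ∪ (negative diffs).
|A - A| = 1 + 2·10 = 21 (matches direct enumeration: 21).

|A - A| = 21


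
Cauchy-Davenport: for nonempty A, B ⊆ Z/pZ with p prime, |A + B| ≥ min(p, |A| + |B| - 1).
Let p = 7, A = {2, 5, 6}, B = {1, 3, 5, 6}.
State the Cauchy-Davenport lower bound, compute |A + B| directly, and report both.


Cauchy-Davenport: |A + B| ≥ min(p, |A| + |B| - 1) for A, B nonempty in Z/pZ.
|A| = 3, |B| = 4, p = 7.
CD lower bound = min(7, 3 + 4 - 1) = min(7, 6) = 6.
Compute A + B mod 7 directly:
a = 2: 2+1=3, 2+3=5, 2+5=0, 2+6=1
a = 5: 5+1=6, 5+3=1, 5+5=3, 5+6=4
a = 6: 6+1=0, 6+3=2, 6+5=4, 6+6=5
A + B = {0, 1, 2, 3, 4, 5, 6}, so |A + B| = 7.
Verify: 7 ≥ 6? Yes ✓.

CD lower bound = 6, actual |A + B| = 7.


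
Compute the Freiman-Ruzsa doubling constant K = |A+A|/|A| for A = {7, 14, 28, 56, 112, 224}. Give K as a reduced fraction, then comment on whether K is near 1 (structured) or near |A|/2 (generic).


|A| = 6.
Compute A + A by enumerating all 36 pairs.
A + A = {14, 21, 28, 35, 42, 56, 63, 70, 84, 112, 119, 126, 140, 168, 224, 231, 238, 252, 280, 336, 448}, so |A + A| = 21.
K = |A + A| / |A| = 21/6 = 7/2 ≈ 3.5000.
Reference: AP of size 6 gives K = 11/6 ≈ 1.8333; a fully generic set of size 6 gives K ≈ 3.5000.

|A| = 6, |A + A| = 21, K = 21/6 = 7/2.


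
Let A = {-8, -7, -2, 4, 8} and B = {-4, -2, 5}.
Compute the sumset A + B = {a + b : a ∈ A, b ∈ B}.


A + B = {a + b : a ∈ A, b ∈ B}.
Enumerate all |A|·|B| = 5·3 = 15 pairs (a, b) and collect distinct sums.
a = -8: -8+-4=-12, -8+-2=-10, -8+5=-3
a = -7: -7+-4=-11, -7+-2=-9, -7+5=-2
a = -2: -2+-4=-6, -2+-2=-4, -2+5=3
a = 4: 4+-4=0, 4+-2=2, 4+5=9
a = 8: 8+-4=4, 8+-2=6, 8+5=13
Collecting distinct sums: A + B = {-12, -11, -10, -9, -6, -4, -3, -2, 0, 2, 3, 4, 6, 9, 13}
|A + B| = 15

A + B = {-12, -11, -10, -9, -6, -4, -3, -2, 0, 2, 3, 4, 6, 9, 13}


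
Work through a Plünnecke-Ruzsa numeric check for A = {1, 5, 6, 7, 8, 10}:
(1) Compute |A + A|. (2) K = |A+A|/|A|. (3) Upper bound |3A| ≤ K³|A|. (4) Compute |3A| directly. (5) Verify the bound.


|A| = 6.
Step 1: Compute A + A by enumerating all 36 pairs.
A + A = {2, 6, 7, 8, 9, 10, 11, 12, 13, 14, 15, 16, 17, 18, 20}, so |A + A| = 15.
Step 2: Doubling constant K = |A + A|/|A| = 15/6 = 15/6 ≈ 2.5000.
Step 3: Plünnecke-Ruzsa gives |3A| ≤ K³·|A| = (2.5000)³ · 6 ≈ 93.7500.
Step 4: Compute 3A = A + A + A directly by enumerating all triples (a,b,c) ∈ A³; |3A| = 24.
Step 5: Check 24 ≤ 93.7500? Yes ✓.

K = 15/6, Plünnecke-Ruzsa bound K³|A| ≈ 93.7500, |3A| = 24, inequality holds.


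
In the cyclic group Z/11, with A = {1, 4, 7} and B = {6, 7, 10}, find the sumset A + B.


Work in Z/11Z: reduce every sum a + b modulo 11.
Enumerate all 9 pairs:
a = 1: 1+6=7, 1+7=8, 1+10=0
a = 4: 4+6=10, 4+7=0, 4+10=3
a = 7: 7+6=2, 7+7=3, 7+10=6
Distinct residues collected: {0, 2, 3, 6, 7, 8, 10}
|A + B| = 7 (out of 11 total residues).

A + B = {0, 2, 3, 6, 7, 8, 10}


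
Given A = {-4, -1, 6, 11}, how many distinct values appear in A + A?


A + A = {a + a' : a, a' ∈ A}; |A| = 4.
General bounds: 2|A| - 1 ≤ |A + A| ≤ |A|(|A|+1)/2, i.e. 7 ≤ |A + A| ≤ 10.
Lower bound 2|A|-1 is attained iff A is an arithmetic progression.
Enumerate sums a + a' for a ≤ a' (symmetric, so this suffices):
a = -4: -4+-4=-8, -4+-1=-5, -4+6=2, -4+11=7
a = -1: -1+-1=-2, -1+6=5, -1+11=10
a = 6: 6+6=12, 6+11=17
a = 11: 11+11=22
Distinct sums: {-8, -5, -2, 2, 5, 7, 10, 12, 17, 22}
|A + A| = 10

|A + A| = 10


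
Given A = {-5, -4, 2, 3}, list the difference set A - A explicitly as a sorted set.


A - A = {a - a' : a, a' ∈ A}.
Compute a - a' for each ordered pair (a, a'):
a = -5: -5--5=0, -5--4=-1, -5-2=-7, -5-3=-8
a = -4: -4--5=1, -4--4=0, -4-2=-6, -4-3=-7
a = 2: 2--5=7, 2--4=6, 2-2=0, 2-3=-1
a = 3: 3--5=8, 3--4=7, 3-2=1, 3-3=0
Collecting distinct values (and noting 0 appears from a-a):
A - A = {-8, -7, -6, -1, 0, 1, 6, 7, 8}
|A - A| = 9

A - A = {-8, -7, -6, -1, 0, 1, 6, 7, 8}


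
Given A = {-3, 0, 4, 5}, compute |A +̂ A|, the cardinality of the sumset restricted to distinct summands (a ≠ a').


Restricted sumset: A +̂ A = {a + a' : a ∈ A, a' ∈ A, a ≠ a'}.
Equivalently, take A + A and drop any sum 2a that is achievable ONLY as a + a for a ∈ A (i.e. sums representable only with equal summands).
Enumerate pairs (a, a') with a < a' (symmetric, so each unordered pair gives one sum; this covers all a ≠ a'):
  -3 + 0 = -3
  -3 + 4 = 1
  -3 + 5 = 2
  0 + 4 = 4
  0 + 5 = 5
  4 + 5 = 9
Collected distinct sums: {-3, 1, 2, 4, 5, 9}
|A +̂ A| = 6
(Reference bound: |A +̂ A| ≥ 2|A| - 3 for |A| ≥ 2, with |A| = 4 giving ≥ 5.)

|A +̂ A| = 6


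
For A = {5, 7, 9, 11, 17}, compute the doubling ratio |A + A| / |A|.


|A| = 5.
Compute A + A by enumerating all 25 pairs.
A + A = {10, 12, 14, 16, 18, 20, 22, 24, 26, 28, 34}, so |A + A| = 11.
K = |A + A| / |A| = 11/5 (already in lowest terms) ≈ 2.2000.
Reference: AP of size 5 gives K = 9/5 ≈ 1.8000; a fully generic set of size 5 gives K ≈ 3.0000.

|A| = 5, |A + A| = 11, K = 11/5.


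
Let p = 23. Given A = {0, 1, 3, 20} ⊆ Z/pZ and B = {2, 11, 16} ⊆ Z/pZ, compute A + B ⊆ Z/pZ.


Work in Z/23Z: reduce every sum a + b modulo 23.
Enumerate all 12 pairs:
a = 0: 0+2=2, 0+11=11, 0+16=16
a = 1: 1+2=3, 1+11=12, 1+16=17
a = 3: 3+2=5, 3+11=14, 3+16=19
a = 20: 20+2=22, 20+11=8, 20+16=13
Distinct residues collected: {2, 3, 5, 8, 11, 12, 13, 14, 16, 17, 19, 22}
|A + B| = 12 (out of 23 total residues).

A + B = {2, 3, 5, 8, 11, 12, 13, 14, 16, 17, 19, 22}


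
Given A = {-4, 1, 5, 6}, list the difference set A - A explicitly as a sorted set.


A - A = {a - a' : a, a' ∈ A}.
Compute a - a' for each ordered pair (a, a'):
a = -4: -4--4=0, -4-1=-5, -4-5=-9, -4-6=-10
a = 1: 1--4=5, 1-1=0, 1-5=-4, 1-6=-5
a = 5: 5--4=9, 5-1=4, 5-5=0, 5-6=-1
a = 6: 6--4=10, 6-1=5, 6-5=1, 6-6=0
Collecting distinct values (and noting 0 appears from a-a):
A - A = {-10, -9, -5, -4, -1, 0, 1, 4, 5, 9, 10}
|A - A| = 11

A - A = {-10, -9, -5, -4, -1, 0, 1, 4, 5, 9, 10}


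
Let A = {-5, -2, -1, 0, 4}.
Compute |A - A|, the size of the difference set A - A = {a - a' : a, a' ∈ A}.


A - A = {a - a' : a, a' ∈ A}; |A| = 5.
Bounds: 2|A|-1 ≤ |A - A| ≤ |A|² - |A| + 1, i.e. 9 ≤ |A - A| ≤ 21.
Note: 0 ∈ A - A always (from a - a). The set is symmetric: if d ∈ A - A then -d ∈ A - A.
Enumerate nonzero differences d = a - a' with a > a' (then include -d):
Positive differences: {1, 2, 3, 4, 5, 6, 9}
Full difference set: {0} ∪ (positive diffs) ∪ (negative diffs).
|A - A| = 1 + 2·7 = 15 (matches direct enumeration: 15).

|A - A| = 15


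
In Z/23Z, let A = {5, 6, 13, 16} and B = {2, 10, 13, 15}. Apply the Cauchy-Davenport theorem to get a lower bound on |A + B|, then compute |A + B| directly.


Cauchy-Davenport: |A + B| ≥ min(p, |A| + |B| - 1) for A, B nonempty in Z/pZ.
|A| = 4, |B| = 4, p = 23.
CD lower bound = min(23, 4 + 4 - 1) = min(23, 7) = 7.
Compute A + B mod 23 directly:
a = 5: 5+2=7, 5+10=15, 5+13=18, 5+15=20
a = 6: 6+2=8, 6+10=16, 6+13=19, 6+15=21
a = 13: 13+2=15, 13+10=0, 13+13=3, 13+15=5
a = 16: 16+2=18, 16+10=3, 16+13=6, 16+15=8
A + B = {0, 3, 5, 6, 7, 8, 15, 16, 18, 19, 20, 21}, so |A + B| = 12.
Verify: 12 ≥ 7? Yes ✓.

CD lower bound = 7, actual |A + B| = 12.


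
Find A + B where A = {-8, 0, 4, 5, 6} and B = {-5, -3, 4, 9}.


A + B = {a + b : a ∈ A, b ∈ B}.
Enumerate all |A|·|B| = 5·4 = 20 pairs (a, b) and collect distinct sums.
a = -8: -8+-5=-13, -8+-3=-11, -8+4=-4, -8+9=1
a = 0: 0+-5=-5, 0+-3=-3, 0+4=4, 0+9=9
a = 4: 4+-5=-1, 4+-3=1, 4+4=8, 4+9=13
a = 5: 5+-5=0, 5+-3=2, 5+4=9, 5+9=14
a = 6: 6+-5=1, 6+-3=3, 6+4=10, 6+9=15
Collecting distinct sums: A + B = {-13, -11, -5, -4, -3, -1, 0, 1, 2, 3, 4, 8, 9, 10, 13, 14, 15}
|A + B| = 17

A + B = {-13, -11, -5, -4, -3, -1, 0, 1, 2, 3, 4, 8, 9, 10, 13, 14, 15}


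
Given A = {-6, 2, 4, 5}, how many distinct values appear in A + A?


A + A = {a + a' : a, a' ∈ A}; |A| = 4.
General bounds: 2|A| - 1 ≤ |A + A| ≤ |A|(|A|+1)/2, i.e. 7 ≤ |A + A| ≤ 10.
Lower bound 2|A|-1 is attained iff A is an arithmetic progression.
Enumerate sums a + a' for a ≤ a' (symmetric, so this suffices):
a = -6: -6+-6=-12, -6+2=-4, -6+4=-2, -6+5=-1
a = 2: 2+2=4, 2+4=6, 2+5=7
a = 4: 4+4=8, 4+5=9
a = 5: 5+5=10
Distinct sums: {-12, -4, -2, -1, 4, 6, 7, 8, 9, 10}
|A + A| = 10

|A + A| = 10


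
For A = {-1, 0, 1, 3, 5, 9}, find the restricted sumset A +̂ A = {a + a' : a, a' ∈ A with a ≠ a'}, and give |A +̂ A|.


Restricted sumset: A +̂ A = {a + a' : a ∈ A, a' ∈ A, a ≠ a'}.
Equivalently, take A + A and drop any sum 2a that is achievable ONLY as a + a for a ∈ A (i.e. sums representable only with equal summands).
Enumerate pairs (a, a') with a < a' (symmetric, so each unordered pair gives one sum; this covers all a ≠ a'):
  -1 + 0 = -1
  -1 + 1 = 0
  -1 + 3 = 2
  -1 + 5 = 4
  -1 + 9 = 8
  0 + 1 = 1
  0 + 3 = 3
  0 + 5 = 5
  0 + 9 = 9
  1 + 3 = 4
  1 + 5 = 6
  1 + 9 = 10
  3 + 5 = 8
  3 + 9 = 12
  5 + 9 = 14
Collected distinct sums: {-1, 0, 1, 2, 3, 4, 5, 6, 8, 9, 10, 12, 14}
|A +̂ A| = 13
(Reference bound: |A +̂ A| ≥ 2|A| - 3 for |A| ≥ 2, with |A| = 6 giving ≥ 9.)

|A +̂ A| = 13


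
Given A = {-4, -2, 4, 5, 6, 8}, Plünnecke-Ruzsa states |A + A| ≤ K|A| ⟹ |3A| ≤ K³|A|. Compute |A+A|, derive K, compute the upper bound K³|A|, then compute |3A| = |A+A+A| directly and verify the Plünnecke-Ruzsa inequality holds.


|A| = 6.
Step 1: Compute A + A by enumerating all 36 pairs.
A + A = {-8, -6, -4, 0, 1, 2, 3, 4, 6, 8, 9, 10, 11, 12, 13, 14, 16}, so |A + A| = 17.
Step 2: Doubling constant K = |A + A|/|A| = 17/6 = 17/6 ≈ 2.8333.
Step 3: Plünnecke-Ruzsa gives |3A| ≤ K³·|A| = (2.8333)³ · 6 ≈ 136.4722.
Step 4: Compute 3A = A + A + A directly by enumerating all triples (a,b,c) ∈ A³; |3A| = 31.
Step 5: Check 31 ≤ 136.4722? Yes ✓.

K = 17/6, Plünnecke-Ruzsa bound K³|A| ≈ 136.4722, |3A| = 31, inequality holds.


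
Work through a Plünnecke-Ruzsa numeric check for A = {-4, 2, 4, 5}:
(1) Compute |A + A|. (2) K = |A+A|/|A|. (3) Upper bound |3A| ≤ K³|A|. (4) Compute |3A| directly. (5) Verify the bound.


|A| = 4.
Step 1: Compute A + A by enumerating all 16 pairs.
A + A = {-8, -2, 0, 1, 4, 6, 7, 8, 9, 10}, so |A + A| = 10.
Step 2: Doubling constant K = |A + A|/|A| = 10/4 = 10/4 ≈ 2.5000.
Step 3: Plünnecke-Ruzsa gives |3A| ≤ K³·|A| = (2.5000)³ · 4 ≈ 62.5000.
Step 4: Compute 3A = A + A + A directly by enumerating all triples (a,b,c) ∈ A³; |3A| = 18.
Step 5: Check 18 ≤ 62.5000? Yes ✓.

K = 10/4, Plünnecke-Ruzsa bound K³|A| ≈ 62.5000, |3A| = 18, inequality holds.


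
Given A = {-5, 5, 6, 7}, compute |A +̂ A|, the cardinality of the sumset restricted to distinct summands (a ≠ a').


Restricted sumset: A +̂ A = {a + a' : a ∈ A, a' ∈ A, a ≠ a'}.
Equivalently, take A + A and drop any sum 2a that is achievable ONLY as a + a for a ∈ A (i.e. sums representable only with equal summands).
Enumerate pairs (a, a') with a < a' (symmetric, so each unordered pair gives one sum; this covers all a ≠ a'):
  -5 + 5 = 0
  -5 + 6 = 1
  -5 + 7 = 2
  5 + 6 = 11
  5 + 7 = 12
  6 + 7 = 13
Collected distinct sums: {0, 1, 2, 11, 12, 13}
|A +̂ A| = 6
(Reference bound: |A +̂ A| ≥ 2|A| - 3 for |A| ≥ 2, with |A| = 4 giving ≥ 5.)

|A +̂ A| = 6


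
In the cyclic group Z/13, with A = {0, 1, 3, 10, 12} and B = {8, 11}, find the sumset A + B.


Work in Z/13Z: reduce every sum a + b modulo 13.
Enumerate all 10 pairs:
a = 0: 0+8=8, 0+11=11
a = 1: 1+8=9, 1+11=12
a = 3: 3+8=11, 3+11=1
a = 10: 10+8=5, 10+11=8
a = 12: 12+8=7, 12+11=10
Distinct residues collected: {1, 5, 7, 8, 9, 10, 11, 12}
|A + B| = 8 (out of 13 total residues).

A + B = {1, 5, 7, 8, 9, 10, 11, 12}


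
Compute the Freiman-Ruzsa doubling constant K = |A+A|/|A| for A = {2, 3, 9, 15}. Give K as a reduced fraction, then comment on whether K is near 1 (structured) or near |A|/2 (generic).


|A| = 4.
Compute A + A by enumerating all 16 pairs.
A + A = {4, 5, 6, 11, 12, 17, 18, 24, 30}, so |A + A| = 9.
K = |A + A| / |A| = 9/4 (already in lowest terms) ≈ 2.2500.
Reference: AP of size 4 gives K = 7/4 ≈ 1.7500; a fully generic set of size 4 gives K ≈ 2.5000.

|A| = 4, |A + A| = 9, K = 9/4.


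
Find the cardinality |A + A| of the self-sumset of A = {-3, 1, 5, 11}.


A + A = {a + a' : a, a' ∈ A}; |A| = 4.
General bounds: 2|A| - 1 ≤ |A + A| ≤ |A|(|A|+1)/2, i.e. 7 ≤ |A + A| ≤ 10.
Lower bound 2|A|-1 is attained iff A is an arithmetic progression.
Enumerate sums a + a' for a ≤ a' (symmetric, so this suffices):
a = -3: -3+-3=-6, -3+1=-2, -3+5=2, -3+11=8
a = 1: 1+1=2, 1+5=6, 1+11=12
a = 5: 5+5=10, 5+11=16
a = 11: 11+11=22
Distinct sums: {-6, -2, 2, 6, 8, 10, 12, 16, 22}
|A + A| = 9

|A + A| = 9


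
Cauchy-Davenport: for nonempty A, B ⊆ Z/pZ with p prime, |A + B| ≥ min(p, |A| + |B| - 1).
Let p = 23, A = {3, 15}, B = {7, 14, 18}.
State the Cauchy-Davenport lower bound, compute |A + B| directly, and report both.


Cauchy-Davenport: |A + B| ≥ min(p, |A| + |B| - 1) for A, B nonempty in Z/pZ.
|A| = 2, |B| = 3, p = 23.
CD lower bound = min(23, 2 + 3 - 1) = min(23, 4) = 4.
Compute A + B mod 23 directly:
a = 3: 3+7=10, 3+14=17, 3+18=21
a = 15: 15+7=22, 15+14=6, 15+18=10
A + B = {6, 10, 17, 21, 22}, so |A + B| = 5.
Verify: 5 ≥ 4? Yes ✓.

CD lower bound = 4, actual |A + B| = 5.


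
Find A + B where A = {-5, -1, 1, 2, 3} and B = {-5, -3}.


A + B = {a + b : a ∈ A, b ∈ B}.
Enumerate all |A|·|B| = 5·2 = 10 pairs (a, b) and collect distinct sums.
a = -5: -5+-5=-10, -5+-3=-8
a = -1: -1+-5=-6, -1+-3=-4
a = 1: 1+-5=-4, 1+-3=-2
a = 2: 2+-5=-3, 2+-3=-1
a = 3: 3+-5=-2, 3+-3=0
Collecting distinct sums: A + B = {-10, -8, -6, -4, -3, -2, -1, 0}
|A + B| = 8

A + B = {-10, -8, -6, -4, -3, -2, -1, 0}


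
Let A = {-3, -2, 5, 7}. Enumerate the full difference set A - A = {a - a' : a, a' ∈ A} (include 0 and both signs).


A - A = {a - a' : a, a' ∈ A}.
Compute a - a' for each ordered pair (a, a'):
a = -3: -3--3=0, -3--2=-1, -3-5=-8, -3-7=-10
a = -2: -2--3=1, -2--2=0, -2-5=-7, -2-7=-9
a = 5: 5--3=8, 5--2=7, 5-5=0, 5-7=-2
a = 7: 7--3=10, 7--2=9, 7-5=2, 7-7=0
Collecting distinct values (and noting 0 appears from a-a):
A - A = {-10, -9, -8, -7, -2, -1, 0, 1, 2, 7, 8, 9, 10}
|A - A| = 13

A - A = {-10, -9, -8, -7, -2, -1, 0, 1, 2, 7, 8, 9, 10}
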